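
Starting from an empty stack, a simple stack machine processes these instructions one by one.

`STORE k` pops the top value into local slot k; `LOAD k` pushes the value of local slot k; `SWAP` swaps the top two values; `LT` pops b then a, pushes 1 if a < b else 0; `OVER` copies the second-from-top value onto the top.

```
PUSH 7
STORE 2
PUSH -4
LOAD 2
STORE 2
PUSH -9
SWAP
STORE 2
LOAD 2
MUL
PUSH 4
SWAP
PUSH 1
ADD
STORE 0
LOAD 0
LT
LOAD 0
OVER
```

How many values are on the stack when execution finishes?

3

PUSH 7  -> 7
STORE 2 -> (empty)
PUSH -4 -> -4
LOAD 2  -> -4 7
STORE 2 -> -4
PUSH -9 -> -4 -9
SWAP    -> -9 -4
STORE 2 -> -9
LOAD 2  -> -9 -4
MUL     -> 36
PUSH 4  -> 36 4
SWAP    -> 4 36
PUSH 1  -> 4 36 1
ADD     -> 4 37
STORE 0 -> 4
LOAD 0  -> 4 37
LT      -> 1
LOAD 0  -> 1 37
OVER    -> 1 37 1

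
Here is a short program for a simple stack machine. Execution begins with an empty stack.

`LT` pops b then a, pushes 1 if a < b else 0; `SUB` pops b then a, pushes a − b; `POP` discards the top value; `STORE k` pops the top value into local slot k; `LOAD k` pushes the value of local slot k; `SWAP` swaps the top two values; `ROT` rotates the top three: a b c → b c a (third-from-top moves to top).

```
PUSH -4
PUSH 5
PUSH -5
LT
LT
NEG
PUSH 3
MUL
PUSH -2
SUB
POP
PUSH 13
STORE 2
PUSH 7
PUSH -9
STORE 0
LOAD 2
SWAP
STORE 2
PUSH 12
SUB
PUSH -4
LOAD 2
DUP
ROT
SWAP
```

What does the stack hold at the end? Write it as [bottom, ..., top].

PUSH -4 -> -4
PUSH 5  -> -4 5
PUSH -5 -> -4 5 -5
LT      -> -4 0
LT      -> 1
NEG     -> -1
PUSH 3  -> -1 3
MUL     -> -3
PUSH -2 -> -3 -2
SUB     -> -1
POP     -> (empty)
PUSH 13 -> 13
STORE 2 -> (empty)
PUSH 7  -> 7
PUSH -9 -> 7 -9
STORE 0 -> 7
LOAD 2  -> 7 13
SWAP    -> 13 7
STORE 2 -> 13
PUSH 12 -> 13 12
SUB     -> 1
PUSH -4 -> 1 -4
LOAD 2  -> 1 -4 7
DUP     -> 1 -4 7 7
ROT     -> 1 7 7 -4
SWAP    -> 1 7 -4 7

[1, 7, -4, 7]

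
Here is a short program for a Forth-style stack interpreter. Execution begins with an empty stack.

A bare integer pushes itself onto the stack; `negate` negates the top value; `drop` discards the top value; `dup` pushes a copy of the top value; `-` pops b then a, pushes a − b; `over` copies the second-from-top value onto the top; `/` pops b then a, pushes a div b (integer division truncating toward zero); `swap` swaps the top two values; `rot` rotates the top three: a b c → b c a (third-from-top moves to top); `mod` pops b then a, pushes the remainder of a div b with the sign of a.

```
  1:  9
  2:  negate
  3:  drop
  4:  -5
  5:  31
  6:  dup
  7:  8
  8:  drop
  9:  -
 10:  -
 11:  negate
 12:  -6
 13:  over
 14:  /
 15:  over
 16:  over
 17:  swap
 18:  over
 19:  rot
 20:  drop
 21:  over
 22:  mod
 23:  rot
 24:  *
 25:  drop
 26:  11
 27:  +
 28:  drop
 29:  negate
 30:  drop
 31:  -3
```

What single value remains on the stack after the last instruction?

9       [9]
negate  [-9]
drop    []
-5      [-5]
31      [-5, 31]
dup     [-5, 31, 31]
8       [-5, 31, 31, 8]
drop    [-5, 31, 31]
-       [-5, 0]
-       [-5]
negate  [5]
-6      [5, -6]
over    [5, -6, 5]
/       [5, -1]
over    [5, -1, 5]
over    [5, -1, 5, -1]
swap    [5, -1, -1, 5]
over    [5, -1, -1, 5, -1]
rot     [5, -1, 5, -1, -1]
drop    [5, -1, 5, -1]
over    [5, -1, 5, -1, 5]
mod     [5, -1, 5, -1]
rot     [5, 5, -1, -1]
*       [5, 5, 1]
drop    [5, 5]
11      [5, 5, 11]
+       [5, 16]
drop    [5]
negate  [-5]
drop    []
-3      [-3]

-3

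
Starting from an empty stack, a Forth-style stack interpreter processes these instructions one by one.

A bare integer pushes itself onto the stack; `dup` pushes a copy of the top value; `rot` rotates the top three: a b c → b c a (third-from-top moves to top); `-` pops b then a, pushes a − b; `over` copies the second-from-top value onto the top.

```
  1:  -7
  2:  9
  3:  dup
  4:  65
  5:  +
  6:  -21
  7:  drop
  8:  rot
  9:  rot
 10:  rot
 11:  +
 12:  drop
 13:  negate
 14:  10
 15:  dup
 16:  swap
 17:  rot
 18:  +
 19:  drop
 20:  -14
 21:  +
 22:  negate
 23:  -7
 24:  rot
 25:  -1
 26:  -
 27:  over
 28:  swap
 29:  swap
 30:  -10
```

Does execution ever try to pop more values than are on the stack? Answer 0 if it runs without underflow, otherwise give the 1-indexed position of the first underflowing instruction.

-7     -> -7
9      -> -7 9
dup    -> -7 9 9
65     -> -7 9 9 65
+      -> -7 9 74
-21    -> -7 9 74 -21
drop   -> -7 9 74
rot    -> 9 74 -7
rot    -> 74 -7 9
rot    -> -7 9 74
+      -> -7 83
drop   -> -7
negate -> 7
10     -> 7 10
dup    -> 7 10 10
swap   -> 7 10 10
rot    -> 10 10 7
+      -> 10 17
drop   -> 10
-14    -> 10 -14
+      -> -4
negate -> 4
-7     -> 4 -7
rot  — needs 3 operands, stack has 2 → underflow

24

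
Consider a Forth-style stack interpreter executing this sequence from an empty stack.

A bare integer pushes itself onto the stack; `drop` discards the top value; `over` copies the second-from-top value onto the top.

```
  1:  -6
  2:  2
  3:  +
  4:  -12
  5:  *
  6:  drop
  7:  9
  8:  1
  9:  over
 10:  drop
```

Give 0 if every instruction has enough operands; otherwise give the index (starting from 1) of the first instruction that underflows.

0

-6   : [-6]
2    : [-6, 2]
+    : [-4]
-12  : [-4, -12]
*    : [48]
drop : []
9    : [9]
1    : [9, 1]
over : [9, 1, 9]
drop : [9, 1]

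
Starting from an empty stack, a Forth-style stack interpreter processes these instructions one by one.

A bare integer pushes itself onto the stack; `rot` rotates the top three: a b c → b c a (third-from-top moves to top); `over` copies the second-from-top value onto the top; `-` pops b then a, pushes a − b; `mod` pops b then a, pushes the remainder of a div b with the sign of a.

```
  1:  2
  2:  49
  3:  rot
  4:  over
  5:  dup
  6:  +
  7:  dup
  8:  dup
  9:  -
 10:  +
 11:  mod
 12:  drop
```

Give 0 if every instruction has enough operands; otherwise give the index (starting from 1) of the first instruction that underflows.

2  → [2]
49 → [2, 49]
rot  — needs 3 operands, stack has 2 → underflow

3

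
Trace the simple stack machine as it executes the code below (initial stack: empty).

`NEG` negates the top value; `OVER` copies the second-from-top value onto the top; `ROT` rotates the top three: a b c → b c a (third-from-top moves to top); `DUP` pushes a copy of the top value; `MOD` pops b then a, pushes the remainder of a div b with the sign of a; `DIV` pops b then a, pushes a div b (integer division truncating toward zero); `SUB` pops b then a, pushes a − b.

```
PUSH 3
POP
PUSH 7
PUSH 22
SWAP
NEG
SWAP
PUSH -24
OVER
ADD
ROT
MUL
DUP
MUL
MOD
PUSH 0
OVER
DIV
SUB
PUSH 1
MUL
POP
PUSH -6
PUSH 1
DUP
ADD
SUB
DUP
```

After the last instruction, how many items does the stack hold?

2

PUSH 3   -> 3
POP      -> (empty)
PUSH 7   -> 7
PUSH 22  -> 7 22
SWAP     -> 22 7
NEG      -> 22 -7
SWAP     -> -7 22
PUSH -24 -> -7 22 -24
OVER     -> -7 22 -24 22
ADD      -> -7 22 -2
ROT      -> 22 -2 -7
MUL      -> 22 14
DUP      -> 22 14 14
MUL      -> 22 196
MOD      -> 22
PUSH 0   -> 22 0
OVER     -> 22 0 22
DIV      -> 22 0
SUB      -> 22
PUSH 1   -> 22 1
MUL      -> 22
POP      -> (empty)
PUSH -6  -> -6
PUSH 1   -> -6 1
DUP      -> -6 1 1
ADD      -> -6 2
SUB      -> -8
DUP      -> -8 -8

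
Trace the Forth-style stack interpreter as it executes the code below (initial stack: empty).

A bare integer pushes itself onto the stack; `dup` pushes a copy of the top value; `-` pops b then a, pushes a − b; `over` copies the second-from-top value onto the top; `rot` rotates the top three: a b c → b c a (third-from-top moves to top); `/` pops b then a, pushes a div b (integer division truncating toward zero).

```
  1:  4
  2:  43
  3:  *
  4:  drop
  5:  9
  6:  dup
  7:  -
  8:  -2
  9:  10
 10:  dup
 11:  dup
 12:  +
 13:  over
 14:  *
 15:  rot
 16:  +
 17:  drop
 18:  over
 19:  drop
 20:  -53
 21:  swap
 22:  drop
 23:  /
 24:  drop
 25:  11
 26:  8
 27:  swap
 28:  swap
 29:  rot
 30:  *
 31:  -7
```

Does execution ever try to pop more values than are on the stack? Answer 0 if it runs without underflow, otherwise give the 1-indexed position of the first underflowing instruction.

4    -> [4]
43   -> [4, 43]
*    -> [172]
drop -> []
9    -> [9]
dup  -> [9, 9]
-    -> [0]
-2   -> [0, -2]
10   -> [0, -2, 10]
dup  -> [0, -2, 10, 10]
dup  -> [0, -2, 10, 10, 10]
+    -> [0, -2, 10, 20]
over -> [0, -2, 10, 20, 10]
*    -> [0, -2, 10, 200]
rot  -> [0, 10, 200, -2]
+    -> [0, 10, 198]
drop -> [0, 10]
over -> [0, 10, 0]
drop -> [0, 10]
-53  -> [0, 10, -53]
swap -> [0, -53, 10]
drop -> [0, -53]
/    -> [0]
drop -> []
11   -> [11]
8    -> [11, 8]
swap -> [8, 11]
swap -> [11, 8]
rot  — needs 3 operands, stack has 2 → underflow

29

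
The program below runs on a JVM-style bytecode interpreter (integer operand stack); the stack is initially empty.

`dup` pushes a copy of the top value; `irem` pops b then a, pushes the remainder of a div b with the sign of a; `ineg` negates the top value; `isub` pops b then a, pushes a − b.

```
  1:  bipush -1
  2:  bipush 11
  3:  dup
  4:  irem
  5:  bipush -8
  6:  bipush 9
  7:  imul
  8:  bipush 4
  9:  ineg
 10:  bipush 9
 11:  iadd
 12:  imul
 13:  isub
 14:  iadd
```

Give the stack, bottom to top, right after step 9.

[-1, 0, -72, -4]

bipush -1 → -1
bipush 11 → -1 11
dup       → -1 11 11
irem      → -1 0
bipush -8 → -1 0 -8
bipush 9  → -1 0 -8 9
imul      → -1 0 -72
bipush 4  → -1 0 -72 4
ineg      → -1 0 -72 -4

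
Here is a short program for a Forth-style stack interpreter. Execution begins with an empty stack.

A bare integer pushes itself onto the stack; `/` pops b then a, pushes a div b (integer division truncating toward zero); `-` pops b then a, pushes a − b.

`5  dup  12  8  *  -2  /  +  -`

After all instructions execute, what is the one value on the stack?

5   -> 5
dup -> 5 5
12  -> 5 5 12
8   -> 5 5 12 8
*   -> 5 5 96
-2  -> 5 5 96 -2
/   -> 5 5 -48
+   -> 5 -43
-   -> 48

48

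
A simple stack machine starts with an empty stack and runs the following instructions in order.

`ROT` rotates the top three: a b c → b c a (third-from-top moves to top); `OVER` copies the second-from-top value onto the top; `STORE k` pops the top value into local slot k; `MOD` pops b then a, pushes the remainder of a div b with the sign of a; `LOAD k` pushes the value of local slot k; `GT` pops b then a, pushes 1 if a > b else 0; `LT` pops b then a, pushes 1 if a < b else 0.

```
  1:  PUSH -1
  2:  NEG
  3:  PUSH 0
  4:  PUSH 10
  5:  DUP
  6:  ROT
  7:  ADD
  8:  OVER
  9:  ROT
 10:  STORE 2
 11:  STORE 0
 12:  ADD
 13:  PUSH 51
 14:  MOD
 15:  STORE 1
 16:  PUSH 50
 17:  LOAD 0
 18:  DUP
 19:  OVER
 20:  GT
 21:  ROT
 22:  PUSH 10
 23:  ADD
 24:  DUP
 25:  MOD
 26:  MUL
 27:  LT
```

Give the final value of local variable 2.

PUSH -1  -1
NEG      1
PUSH 0   1 0
PUSH 10  1 0 10
DUP      1 0 10 10
ROT      1 10 10 0
ADD      1 10 10
OVER     1 10 10 10
ROT      1 10 10 10
STORE 2  1 10 10
STORE 0  1 10
ADD      11
PUSH 51  11 51
MOD      11
STORE 1  (empty)
PUSH 50  50
LOAD 0   50 10
DUP      50 10 10
OVER     50 10 10 10
GT       50 10 0
ROT      10 0 50
PUSH 10  10 0 50 10
ADD      10 0 60
DUP      10 0 60 60
MOD      10 0 0
MUL      10 0
LT       0

10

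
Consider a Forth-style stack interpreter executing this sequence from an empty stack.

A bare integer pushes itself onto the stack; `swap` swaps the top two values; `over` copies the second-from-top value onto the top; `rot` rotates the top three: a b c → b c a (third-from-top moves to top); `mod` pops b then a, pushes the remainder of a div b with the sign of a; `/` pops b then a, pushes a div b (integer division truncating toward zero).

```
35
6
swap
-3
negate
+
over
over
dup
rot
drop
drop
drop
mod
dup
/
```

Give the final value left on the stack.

1

35     -> 35
6      -> 35 6
swap   -> 6 35
-3     -> 6 35 -3
negate -> 6 35 3
+      -> 6 38
over   -> 6 38 6
over   -> 6 38 6 38
dup    -> 6 38 6 38 38
rot    -> 6 38 38 38 6
drop   -> 6 38 38 38
drop   -> 6 38 38
drop   -> 6 38
mod    -> 6
dup    -> 6 6
/      -> 1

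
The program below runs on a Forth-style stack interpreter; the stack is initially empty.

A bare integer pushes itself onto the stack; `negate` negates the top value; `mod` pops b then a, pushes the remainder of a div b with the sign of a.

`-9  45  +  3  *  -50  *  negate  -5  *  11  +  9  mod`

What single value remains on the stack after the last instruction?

-7

-9      [-9]
45      [-9, 45]
+       [36]
3       [36, 3]
*       [108]
-50     [108, -50]
*       [-5400]
negate  [5400]
-5      [5400, -5]
*       [-27000]
11      [-27000, 11]
+       [-26989]
9       [-26989, 9]
mod     [-7]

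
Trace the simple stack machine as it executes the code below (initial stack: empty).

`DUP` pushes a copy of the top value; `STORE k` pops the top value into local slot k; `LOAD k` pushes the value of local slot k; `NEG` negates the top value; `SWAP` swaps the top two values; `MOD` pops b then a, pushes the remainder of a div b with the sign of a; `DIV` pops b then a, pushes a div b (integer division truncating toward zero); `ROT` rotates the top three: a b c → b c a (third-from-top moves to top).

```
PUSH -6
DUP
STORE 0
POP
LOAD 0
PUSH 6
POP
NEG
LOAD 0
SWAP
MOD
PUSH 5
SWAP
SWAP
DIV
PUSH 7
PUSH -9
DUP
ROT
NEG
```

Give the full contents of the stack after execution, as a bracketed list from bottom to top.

PUSH -6 -> -6
DUP     -> -6 -6
STORE 0 -> -6
POP     -> (empty)
LOAD 0  -> -6
PUSH 6  -> -6 6
POP     -> -6
NEG     -> 6
LOAD 0  -> 6 -6
SWAP    -> -6 6
MOD     -> 0
PUSH 5  -> 0 5
SWAP    -> 5 0
SWAP    -> 0 5
DIV     -> 0
PUSH 7  -> 0 7
PUSH -9 -> 0 7 -9
DUP     -> 0 7 -9 -9
ROT     -> 0 -9 -9 7
NEG     -> 0 -9 -9 -7

[0, -9, -9, -7]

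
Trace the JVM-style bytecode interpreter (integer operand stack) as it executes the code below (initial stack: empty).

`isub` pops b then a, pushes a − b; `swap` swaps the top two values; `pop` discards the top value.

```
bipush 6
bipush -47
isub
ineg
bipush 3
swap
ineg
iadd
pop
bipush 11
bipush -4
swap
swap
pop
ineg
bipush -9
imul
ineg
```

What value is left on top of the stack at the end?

bipush 6   → [6]
bipush -47 → [6, -47]
isub       → [53]
ineg       → [-53]
bipush 3   → [-53, 3]
swap       → [3, -53]
ineg       → [3, 53]
iadd       → [56]
pop        → []
bipush 11  → [11]
bipush -4  → [11, -4]
swap       → [-4, 11]
swap       → [11, -4]
pop        → [11]
ineg       → [-11]
bipush -9  → [-11, -9]
imul       → [99]
ineg       → [-99]

-99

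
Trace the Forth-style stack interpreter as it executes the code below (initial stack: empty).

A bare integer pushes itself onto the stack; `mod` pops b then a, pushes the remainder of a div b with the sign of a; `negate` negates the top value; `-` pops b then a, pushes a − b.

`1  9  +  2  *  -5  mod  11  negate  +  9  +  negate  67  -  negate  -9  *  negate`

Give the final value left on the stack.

1      : 1
9      : 1 9
+      : 10
2      : 10 2
*      : 20
-5     : 20 -5
mod    : 0
11     : 0 11
negate : 0 -11
+      : -11
9      : -11 9
+      : -2
negate : 2
67     : 2 67
-      : -65
negate : 65
-9     : 65 -9
*      : -585
negate : 585

585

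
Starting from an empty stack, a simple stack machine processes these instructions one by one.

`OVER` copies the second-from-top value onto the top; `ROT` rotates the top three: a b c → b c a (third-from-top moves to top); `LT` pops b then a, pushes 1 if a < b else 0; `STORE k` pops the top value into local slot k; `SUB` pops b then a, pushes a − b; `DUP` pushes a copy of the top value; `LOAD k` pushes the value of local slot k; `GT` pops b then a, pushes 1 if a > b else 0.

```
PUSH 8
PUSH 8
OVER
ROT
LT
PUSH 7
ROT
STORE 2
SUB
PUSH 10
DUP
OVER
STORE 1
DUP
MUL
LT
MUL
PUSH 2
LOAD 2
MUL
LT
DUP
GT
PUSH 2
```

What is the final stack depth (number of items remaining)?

2

PUSH 8  : 8
PUSH 8  : 8 8
OVER    : 8 8 8
ROT     : 8 8 8
LT      : 8 0
PUSH 7  : 8 0 7
ROT     : 0 7 8
STORE 2 : 0 7
SUB     : -7
PUSH 10 : -7 10
DUP     : -7 10 10
OVER    : -7 10 10 10
STORE 1 : -7 10 10
DUP     : -7 10 10 10
MUL     : -7 10 100
LT      : -7 1
MUL     : -7
PUSH 2  : -7 2
LOAD 2  : -7 2 8
MUL     : -7 16
LT      : 1
DUP     : 1 1
GT      : 0
PUSH 2  : 0 2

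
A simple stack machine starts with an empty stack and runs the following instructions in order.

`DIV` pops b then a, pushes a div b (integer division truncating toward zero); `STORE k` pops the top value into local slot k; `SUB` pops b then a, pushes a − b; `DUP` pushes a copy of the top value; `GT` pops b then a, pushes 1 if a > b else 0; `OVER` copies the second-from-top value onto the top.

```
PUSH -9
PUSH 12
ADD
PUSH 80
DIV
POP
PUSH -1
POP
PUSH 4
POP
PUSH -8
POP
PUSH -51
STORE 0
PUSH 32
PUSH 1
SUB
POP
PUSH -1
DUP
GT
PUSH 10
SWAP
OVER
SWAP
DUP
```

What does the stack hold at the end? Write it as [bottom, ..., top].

[10, 10, 0, 0]

PUSH -9  : [-9]
PUSH 12  : [-9, 12]
ADD      : [3]
PUSH 80  : [3, 80]
DIV      : [0]
POP      : []
PUSH -1  : [-1]
POP      : []
PUSH 4   : [4]
POP      : []
PUSH -8  : [-8]
POP      : []
PUSH -51 : [-51]
STORE 0  : []
PUSH 32  : [32]
PUSH 1   : [32, 1]
SUB      : [31]
POP      : []
PUSH -1  : [-1]
DUP      : [-1, -1]
GT       : [0]
PUSH 10  : [0, 10]
SWAP     : [10, 0]
OVER     : [10, 0, 10]
SWAP     : [10, 10, 0]
DUP      : [10, 10, 0, 0]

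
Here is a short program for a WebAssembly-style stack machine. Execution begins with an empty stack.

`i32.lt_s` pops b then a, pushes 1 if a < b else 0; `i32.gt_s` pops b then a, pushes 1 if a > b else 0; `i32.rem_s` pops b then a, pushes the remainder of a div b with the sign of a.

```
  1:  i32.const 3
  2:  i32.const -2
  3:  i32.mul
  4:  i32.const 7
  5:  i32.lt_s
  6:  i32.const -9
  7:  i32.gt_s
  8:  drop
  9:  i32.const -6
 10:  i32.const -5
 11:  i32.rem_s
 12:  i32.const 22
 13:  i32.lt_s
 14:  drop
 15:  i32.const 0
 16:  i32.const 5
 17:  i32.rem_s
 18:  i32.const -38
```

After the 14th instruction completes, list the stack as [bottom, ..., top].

[]

i32.const 3   3
i32.const -2  3 -2
i32.mul       -6
i32.const 7   -6 7
i32.lt_s      1
i32.const -9  1 -9
i32.gt_s      1
drop          (empty)
i32.const -6  -6
i32.const -5  -6 -5
i32.rem_s     -1
i32.const 22  -1 22
i32.lt_s      1
drop          (empty)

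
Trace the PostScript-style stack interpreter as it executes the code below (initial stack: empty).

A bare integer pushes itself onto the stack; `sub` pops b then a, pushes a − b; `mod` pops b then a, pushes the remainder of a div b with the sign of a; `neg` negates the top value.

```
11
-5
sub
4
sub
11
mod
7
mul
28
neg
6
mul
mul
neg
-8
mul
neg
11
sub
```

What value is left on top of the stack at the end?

11  : [11]
-5  : [11, -5]
sub : [16]
4   : [16, 4]
sub : [12]
11  : [12, 11]
mod : [1]
7   : [1, 7]
mul : [7]
28  : [7, 28]
neg : [7, -28]
6   : [7, -28, 6]
mul : [7, -168]
mul : [-1176]
neg : [1176]
-8  : [1176, -8]
mul : [-9408]
neg : [9408]
11  : [9408, 11]
sub : [9397]

9397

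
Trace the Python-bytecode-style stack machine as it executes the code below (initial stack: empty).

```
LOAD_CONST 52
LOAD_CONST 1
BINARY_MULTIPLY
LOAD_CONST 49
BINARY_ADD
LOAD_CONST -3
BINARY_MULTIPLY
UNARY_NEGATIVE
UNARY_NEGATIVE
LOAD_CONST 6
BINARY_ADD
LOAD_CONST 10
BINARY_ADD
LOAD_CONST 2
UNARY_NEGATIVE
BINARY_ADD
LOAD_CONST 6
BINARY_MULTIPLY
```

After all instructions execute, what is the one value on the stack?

-1734

LOAD_CONST 52   -> 52
LOAD_CONST 1    -> 52 1
BINARY_MULTIPLY -> 52
LOAD_CONST 49   -> 52 49
BINARY_ADD      -> 101
LOAD_CONST -3   -> 101 -3
BINARY_MULTIPLY -> -303
UNARY_NEGATIVE  -> 303
UNARY_NEGATIVE  -> -303
LOAD_CONST 6    -> -303 6
BINARY_ADD      -> -297
LOAD_CONST 10   -> -297 10
BINARY_ADD      -> -287
LOAD_CONST 2    -> -287 2
UNARY_NEGATIVE  -> -287 -2
BINARY_ADD      -> -289
LOAD_CONST 6    -> -289 6
BINARY_MULTIPLY -> -1734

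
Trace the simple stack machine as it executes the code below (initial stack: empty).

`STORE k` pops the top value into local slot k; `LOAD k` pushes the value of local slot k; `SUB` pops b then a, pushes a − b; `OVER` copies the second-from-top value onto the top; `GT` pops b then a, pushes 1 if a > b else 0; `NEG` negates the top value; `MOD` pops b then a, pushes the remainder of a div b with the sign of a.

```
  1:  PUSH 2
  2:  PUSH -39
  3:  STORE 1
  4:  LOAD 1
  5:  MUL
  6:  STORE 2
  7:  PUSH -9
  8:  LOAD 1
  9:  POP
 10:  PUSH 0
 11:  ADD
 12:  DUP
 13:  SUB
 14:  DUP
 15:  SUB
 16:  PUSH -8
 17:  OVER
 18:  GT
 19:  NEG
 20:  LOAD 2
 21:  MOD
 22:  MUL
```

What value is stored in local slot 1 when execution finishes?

-39

PUSH 2   → 2
PUSH -39 → 2 -39
STORE 1  → 2
LOAD 1   → 2 -39
MUL      → -78
STORE 2  → (empty)
PUSH -9  → -9
LOAD 1   → -9 -39
POP      → -9
PUSH 0   → -9 0
ADD      → -9
DUP      → -9 -9
SUB      → 0
DUP      → 0 0
SUB      → 0
PUSH -8  → 0 -8
OVER     → 0 -8 0
GT       → 0 0
NEG      → 0 0
LOAD 2   → 0 0 -78
MOD      → 0 0
MUL      → 0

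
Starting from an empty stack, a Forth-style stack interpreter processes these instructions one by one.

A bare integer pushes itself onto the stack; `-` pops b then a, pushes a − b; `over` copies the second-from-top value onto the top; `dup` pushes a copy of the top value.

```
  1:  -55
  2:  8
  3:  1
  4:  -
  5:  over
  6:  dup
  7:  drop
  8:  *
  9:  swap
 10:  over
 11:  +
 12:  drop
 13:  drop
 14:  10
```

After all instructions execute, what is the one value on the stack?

10

-55  : -55
8    : -55 8
1    : -55 8 1
-    : -55 7
over : -55 7 -55
dup  : -55 7 -55 -55
drop : -55 7 -55
*    : -55 -385
swap : -385 -55
over : -385 -55 -385
+    : -385 -440
drop : -385
drop : (empty)
10   : 10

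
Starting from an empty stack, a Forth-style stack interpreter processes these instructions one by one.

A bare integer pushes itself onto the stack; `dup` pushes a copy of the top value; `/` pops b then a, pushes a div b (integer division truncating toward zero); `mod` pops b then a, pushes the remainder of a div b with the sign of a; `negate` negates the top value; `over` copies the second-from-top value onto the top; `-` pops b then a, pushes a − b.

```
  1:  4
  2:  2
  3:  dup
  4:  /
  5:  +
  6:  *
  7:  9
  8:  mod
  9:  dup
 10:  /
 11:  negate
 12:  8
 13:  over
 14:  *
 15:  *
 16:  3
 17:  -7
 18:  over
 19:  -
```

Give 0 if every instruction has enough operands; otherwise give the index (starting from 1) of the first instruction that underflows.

6

4   -> 4
2   -> 4 2
dup -> 4 2 2
/   -> 4 1
+   -> 5
*  — needs 2 operands, stack has 1 → underflow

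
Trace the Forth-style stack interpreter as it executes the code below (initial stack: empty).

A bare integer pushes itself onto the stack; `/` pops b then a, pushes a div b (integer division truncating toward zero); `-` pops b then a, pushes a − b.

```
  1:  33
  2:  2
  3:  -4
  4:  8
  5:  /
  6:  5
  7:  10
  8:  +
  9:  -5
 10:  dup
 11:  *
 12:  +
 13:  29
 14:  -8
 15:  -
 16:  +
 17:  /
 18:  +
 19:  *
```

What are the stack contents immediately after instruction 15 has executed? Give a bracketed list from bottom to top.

33  : [33]
2   : [33, 2]
-4  : [33, 2, -4]
8   : [33, 2, -4, 8]
/   : [33, 2, 0]
5   : [33, 2, 0, 5]
10  : [33, 2, 0, 5, 10]
+   : [33, 2, 0, 15]
-5  : [33, 2, 0, 15, -5]
dup : [33, 2, 0, 15, -5, -5]
*   : [33, 2, 0, 15, 25]
+   : [33, 2, 0, 40]
29  : [33, 2, 0, 40, 29]
-8  : [33, 2, 0, 40, 29, -8]
-   : [33, 2, 0, 40, 37]

[33, 2, 0, 40, 37]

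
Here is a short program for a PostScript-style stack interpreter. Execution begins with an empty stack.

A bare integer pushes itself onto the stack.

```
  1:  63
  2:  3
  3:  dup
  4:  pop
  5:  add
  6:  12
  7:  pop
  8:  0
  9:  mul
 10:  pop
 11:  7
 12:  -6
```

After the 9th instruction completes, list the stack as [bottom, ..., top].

63  -> 63
3   -> 63 3
dup -> 63 3 3
pop -> 63 3
add -> 66
12  -> 66 12
pop -> 66
0   -> 66 0
mul -> 0

[0]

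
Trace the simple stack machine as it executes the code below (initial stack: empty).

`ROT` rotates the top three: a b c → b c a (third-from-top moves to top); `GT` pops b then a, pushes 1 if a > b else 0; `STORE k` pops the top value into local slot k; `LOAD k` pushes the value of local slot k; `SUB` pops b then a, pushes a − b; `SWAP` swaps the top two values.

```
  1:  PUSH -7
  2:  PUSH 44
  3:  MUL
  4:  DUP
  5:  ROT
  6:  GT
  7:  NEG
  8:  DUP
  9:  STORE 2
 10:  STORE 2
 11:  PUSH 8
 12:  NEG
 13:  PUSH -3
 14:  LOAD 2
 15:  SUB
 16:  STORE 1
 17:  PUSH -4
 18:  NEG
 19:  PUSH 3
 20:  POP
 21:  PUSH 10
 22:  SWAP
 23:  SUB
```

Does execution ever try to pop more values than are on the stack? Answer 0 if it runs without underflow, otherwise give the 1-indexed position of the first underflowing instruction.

5

PUSH -7  [-7]
PUSH 44  [-7, 44]
MUL      [-308]
DUP      [-308, -308]
ROT  — needs 3 operands, stack has 2 → underflow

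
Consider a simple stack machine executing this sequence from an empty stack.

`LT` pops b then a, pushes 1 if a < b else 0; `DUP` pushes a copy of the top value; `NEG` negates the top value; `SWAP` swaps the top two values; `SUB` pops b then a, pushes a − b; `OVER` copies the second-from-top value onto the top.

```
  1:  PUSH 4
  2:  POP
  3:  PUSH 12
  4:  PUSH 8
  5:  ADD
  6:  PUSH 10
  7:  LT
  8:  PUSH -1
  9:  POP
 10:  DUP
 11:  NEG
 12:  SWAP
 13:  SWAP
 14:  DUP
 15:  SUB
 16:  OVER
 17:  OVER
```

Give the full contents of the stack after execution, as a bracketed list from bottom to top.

PUSH 4  → [4]
POP     → []
PUSH 12 → [12]
PUSH 8  → [12, 8]
ADD     → [20]
PUSH 10 → [20, 10]
LT      → [0]
PUSH -1 → [0, -1]
POP     → [0]
DUP     → [0, 0]
NEG     → [0, 0]
SWAP    → [0, 0]
SWAP    → [0, 0]
DUP     → [0, 0, 0]
SUB     → [0, 0]
OVER    → [0, 0, 0]
OVER    → [0, 0, 0, 0]

[0, 0, 0, 0]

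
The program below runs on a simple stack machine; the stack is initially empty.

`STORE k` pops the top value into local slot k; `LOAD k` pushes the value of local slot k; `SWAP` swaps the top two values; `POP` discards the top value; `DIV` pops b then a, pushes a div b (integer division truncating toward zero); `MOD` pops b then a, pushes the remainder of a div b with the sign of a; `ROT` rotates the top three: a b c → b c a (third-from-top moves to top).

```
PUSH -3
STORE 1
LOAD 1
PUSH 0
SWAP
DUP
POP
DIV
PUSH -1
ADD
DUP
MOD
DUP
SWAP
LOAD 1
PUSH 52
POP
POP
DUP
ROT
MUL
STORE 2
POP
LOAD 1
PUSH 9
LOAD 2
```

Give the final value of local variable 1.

-3

PUSH -3 : -3
STORE 1 : (empty)
LOAD 1  : -3
PUSH 0  : -3 0
SWAP    : 0 -3
DUP     : 0 -3 -3
POP     : 0 -3
DIV     : 0
PUSH -1 : 0 -1
ADD     : -1
DUP     : -1 -1
MOD     : 0
DUP     : 0 0
SWAP    : 0 0
LOAD 1  : 0 0 -3
PUSH 52 : 0 0 -3 52
POP     : 0 0 -3
POP     : 0 0
DUP     : 0 0 0
ROT     : 0 0 0
MUL     : 0 0
STORE 2 : 0
POP     : (empty)
LOAD 1  : -3
PUSH 9  : -3 9
LOAD 2  : -3 9 0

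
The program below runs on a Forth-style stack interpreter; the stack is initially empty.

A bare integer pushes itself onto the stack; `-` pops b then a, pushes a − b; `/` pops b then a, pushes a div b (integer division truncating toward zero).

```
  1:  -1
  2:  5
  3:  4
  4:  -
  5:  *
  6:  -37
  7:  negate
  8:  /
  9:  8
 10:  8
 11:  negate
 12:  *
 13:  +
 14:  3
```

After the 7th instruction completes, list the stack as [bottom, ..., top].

[-1, 37]

-1      [-1]
5       [-1, 5]
4       [-1, 5, 4]
-       [-1, 1]
*       [-1]
-37     [-1, -37]
negate  [-1, 37]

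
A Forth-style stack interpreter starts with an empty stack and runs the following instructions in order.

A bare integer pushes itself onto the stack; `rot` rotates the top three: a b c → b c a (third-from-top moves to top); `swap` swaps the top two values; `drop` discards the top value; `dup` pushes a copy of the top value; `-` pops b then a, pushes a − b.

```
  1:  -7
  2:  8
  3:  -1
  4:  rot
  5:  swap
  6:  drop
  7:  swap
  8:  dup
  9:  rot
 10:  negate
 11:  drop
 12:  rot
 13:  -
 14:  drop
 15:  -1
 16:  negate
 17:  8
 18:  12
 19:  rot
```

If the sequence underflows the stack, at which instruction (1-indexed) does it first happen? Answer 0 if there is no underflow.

12

-7      [-7]
8       [-7, 8]
-1      [-7, 8, -1]
rot     [8, -1, -7]
swap    [8, -7, -1]
drop    [8, -7]
swap    [-7, 8]
dup     [-7, 8, 8]
rot     [8, 8, -7]
negate  [8, 8, 7]
drop    [8, 8]
rot  — needs 3 operands, stack has 2 → underflow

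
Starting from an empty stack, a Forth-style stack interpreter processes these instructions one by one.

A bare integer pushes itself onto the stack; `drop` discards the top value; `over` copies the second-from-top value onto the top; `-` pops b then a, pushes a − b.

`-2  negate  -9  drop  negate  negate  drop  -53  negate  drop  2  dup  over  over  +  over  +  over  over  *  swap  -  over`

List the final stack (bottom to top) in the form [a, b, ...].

-2      -2
negate  2
-9      2 -9
drop    2
negate  -2
negate  2
drop    (empty)
-53     -53
negate  53
drop    (empty)
2       2
dup     2 2
over    2 2 2
over    2 2 2 2
+       2 2 4
over    2 2 4 2
+       2 2 6
over    2 2 6 2
over    2 2 6 2 6
*       2 2 6 12
swap    2 2 12 6
-       2 2 6
over    2 2 6 2

[2, 2, 6, 2]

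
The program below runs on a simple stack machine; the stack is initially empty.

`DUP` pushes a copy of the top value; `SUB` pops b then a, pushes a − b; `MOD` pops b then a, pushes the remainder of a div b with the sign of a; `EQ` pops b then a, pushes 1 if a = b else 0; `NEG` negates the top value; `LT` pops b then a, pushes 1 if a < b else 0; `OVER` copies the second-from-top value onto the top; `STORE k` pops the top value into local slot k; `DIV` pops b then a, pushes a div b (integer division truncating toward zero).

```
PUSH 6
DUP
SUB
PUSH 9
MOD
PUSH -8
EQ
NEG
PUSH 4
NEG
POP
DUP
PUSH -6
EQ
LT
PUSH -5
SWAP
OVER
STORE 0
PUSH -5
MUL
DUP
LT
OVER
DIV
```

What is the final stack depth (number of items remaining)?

2

PUSH 6  → [6]
DUP     → [6, 6]
SUB     → [0]
PUSH 9  → [0, 9]
MOD     → [0]
PUSH -8 → [0, -8]
EQ      → [0]
NEG     → [0]
PUSH 4  → [0, 4]
NEG     → [0, -4]
POP     → [0]
DUP     → [0, 0]
PUSH -6 → [0, 0, -6]
EQ      → [0, 0]
LT      → [0]
PUSH -5 → [0, -5]
SWAP    → [-5, 0]
OVER    → [-5, 0, -5]
STORE 0 → [-5, 0]
PUSH -5 → [-5, 0, -5]
MUL     → [-5, 0]
DUP     → [-5, 0, 0]
LT      → [-5, 0]
OVER    → [-5, 0, -5]
DIV     → [-5, 0]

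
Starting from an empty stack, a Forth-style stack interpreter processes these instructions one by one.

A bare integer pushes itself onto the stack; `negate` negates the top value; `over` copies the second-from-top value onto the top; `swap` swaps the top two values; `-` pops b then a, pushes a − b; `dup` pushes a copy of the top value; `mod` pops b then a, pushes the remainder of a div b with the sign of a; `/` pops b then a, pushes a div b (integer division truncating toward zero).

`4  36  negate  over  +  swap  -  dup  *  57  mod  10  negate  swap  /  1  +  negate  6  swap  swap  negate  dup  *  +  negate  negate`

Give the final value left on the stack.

35

4      -> 4
36     -> 4 36
negate -> 4 -36
over   -> 4 -36 4
+      -> 4 -32
swap   -> -32 4
-      -> -36
dup    -> -36 -36
*      -> 1296
57     -> 1296 57
mod    -> 42
10     -> 42 10
negate -> 42 -10
swap   -> -10 42
/      -> 0
1      -> 0 1
+      -> 1
negate -> -1
6      -> -1 6
swap   -> 6 -1
swap   -> -1 6
negate -> -1 -6
dup    -> -1 -6 -6
*      -> -1 36
+      -> 35
negate -> -35
negate -> 35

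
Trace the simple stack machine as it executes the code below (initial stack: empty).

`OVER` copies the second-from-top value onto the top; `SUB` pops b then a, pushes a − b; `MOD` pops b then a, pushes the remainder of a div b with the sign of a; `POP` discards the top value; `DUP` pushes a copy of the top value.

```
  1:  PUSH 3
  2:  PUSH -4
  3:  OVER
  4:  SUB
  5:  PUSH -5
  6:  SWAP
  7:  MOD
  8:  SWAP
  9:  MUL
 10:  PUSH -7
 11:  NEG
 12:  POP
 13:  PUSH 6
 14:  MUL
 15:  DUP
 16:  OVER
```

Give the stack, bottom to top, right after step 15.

[-90, -90]

PUSH 3  → 3
PUSH -4 → 3 -4
OVER    → 3 -4 3
SUB     → 3 -7
PUSH -5 → 3 -7 -5
SWAP    → 3 -5 -7
MOD     → 3 -5
SWAP    → -5 3
MUL     → -15
PUSH -7 → -15 -7
NEG     → -15 7
POP     → -15
PUSH 6  → -15 6
MUL     → -90
DUP     → -90 -90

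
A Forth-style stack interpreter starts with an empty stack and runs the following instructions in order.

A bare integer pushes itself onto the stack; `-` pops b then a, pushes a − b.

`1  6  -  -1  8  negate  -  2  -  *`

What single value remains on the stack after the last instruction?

-25

1      → 1
6      → 1 6
-      → -5
-1     → -5 -1
8      → -5 -1 8
negate → -5 -1 -8
-      → -5 7
2      → -5 7 2
-      → -5 5
*      → -25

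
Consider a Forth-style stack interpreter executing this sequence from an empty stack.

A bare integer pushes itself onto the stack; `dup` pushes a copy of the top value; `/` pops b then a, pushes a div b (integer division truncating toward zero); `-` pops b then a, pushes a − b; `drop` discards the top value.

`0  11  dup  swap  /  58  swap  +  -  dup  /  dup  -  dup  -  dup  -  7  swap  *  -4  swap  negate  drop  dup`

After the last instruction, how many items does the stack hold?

0      → 0
11     → 0 11
dup    → 0 11 11
swap   → 0 11 11
/      → 0 1
58     → 0 1 58
swap   → 0 58 1
+      → 0 59
-      → -59
dup    → -59 -59
/      → 1
dup    → 1 1
-      → 0
dup    → 0 0
-      → 0
dup    → 0 0
-      → 0
7      → 0 7
swap   → 7 0
*      → 0
-4     → 0 -4
swap   → -4 0
negate → -4 0
drop   → -4
dup    → -4 -4

2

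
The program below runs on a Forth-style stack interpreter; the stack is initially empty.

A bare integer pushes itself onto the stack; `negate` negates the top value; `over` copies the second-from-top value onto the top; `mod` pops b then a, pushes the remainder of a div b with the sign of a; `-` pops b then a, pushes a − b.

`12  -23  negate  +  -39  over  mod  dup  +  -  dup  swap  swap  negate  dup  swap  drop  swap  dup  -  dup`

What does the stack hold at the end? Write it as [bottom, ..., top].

12     -> 12
-23    -> 12 -23
negate -> 12 23
+      -> 35
-39    -> 35 -39
over   -> 35 -39 35
mod    -> 35 -4
dup    -> 35 -4 -4
+      -> 35 -8
-      -> 43
dup    -> 43 43
swap   -> 43 43
swap   -> 43 43
negate -> 43 -43
dup    -> 43 -43 -43
swap   -> 43 -43 -43
drop   -> 43 -43
swap   -> -43 43
dup    -> -43 43 43
-      -> -43 0
dup    -> -43 0 0

[-43, 0, 0]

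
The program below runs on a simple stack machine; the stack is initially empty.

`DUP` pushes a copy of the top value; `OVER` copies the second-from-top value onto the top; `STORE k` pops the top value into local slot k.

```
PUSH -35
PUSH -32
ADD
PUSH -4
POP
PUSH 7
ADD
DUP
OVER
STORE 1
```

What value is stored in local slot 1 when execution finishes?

-60

PUSH -35 -> [-35]
PUSH -32 -> [-35, -32]
ADD      -> [-67]
PUSH -4  -> [-67, -4]
POP      -> [-67]
PUSH 7   -> [-67, 7]
ADD      -> [-60]
DUP      -> [-60, -60]
OVER     -> [-60, -60, -60]
STORE 1  -> [-60, -60]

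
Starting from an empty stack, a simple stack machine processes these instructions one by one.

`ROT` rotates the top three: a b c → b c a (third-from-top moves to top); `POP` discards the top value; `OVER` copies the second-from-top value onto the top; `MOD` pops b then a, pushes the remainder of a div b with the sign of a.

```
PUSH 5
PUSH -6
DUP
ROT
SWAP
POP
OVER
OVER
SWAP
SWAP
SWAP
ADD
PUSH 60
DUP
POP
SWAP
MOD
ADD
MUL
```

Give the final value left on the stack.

-30

PUSH 5  → [5]
PUSH -6 → [5, -6]
DUP     → [5, -6, -6]
ROT     → [-6, -6, 5]
SWAP    → [-6, 5, -6]
POP     → [-6, 5]
OVER    → [-6, 5, -6]
OVER    → [-6, 5, -6, 5]
SWAP    → [-6, 5, 5, -6]
SWAP    → [-6, 5, -6, 5]
SWAP    → [-6, 5, 5, -6]
ADD     → [-6, 5, -1]
PUSH 60 → [-6, 5, -1, 60]
DUP     → [-6, 5, -1, 60, 60]
POP     → [-6, 5, -1, 60]
SWAP    → [-6, 5, 60, -1]
MOD     → [-6, 5, 0]
ADD     → [-6, 5]
MUL     → [-30]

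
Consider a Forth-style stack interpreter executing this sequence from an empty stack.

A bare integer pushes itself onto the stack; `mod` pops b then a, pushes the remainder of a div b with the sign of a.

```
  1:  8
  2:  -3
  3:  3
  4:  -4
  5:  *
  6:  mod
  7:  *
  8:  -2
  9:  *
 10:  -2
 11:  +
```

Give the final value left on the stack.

8    8
-3   8 -3
3    8 -3 3
-4   8 -3 3 -4
*    8 -3 -12
mod  8 -3
*    -24
-2   -24 -2
*    48
-2   48 -2
+    46

46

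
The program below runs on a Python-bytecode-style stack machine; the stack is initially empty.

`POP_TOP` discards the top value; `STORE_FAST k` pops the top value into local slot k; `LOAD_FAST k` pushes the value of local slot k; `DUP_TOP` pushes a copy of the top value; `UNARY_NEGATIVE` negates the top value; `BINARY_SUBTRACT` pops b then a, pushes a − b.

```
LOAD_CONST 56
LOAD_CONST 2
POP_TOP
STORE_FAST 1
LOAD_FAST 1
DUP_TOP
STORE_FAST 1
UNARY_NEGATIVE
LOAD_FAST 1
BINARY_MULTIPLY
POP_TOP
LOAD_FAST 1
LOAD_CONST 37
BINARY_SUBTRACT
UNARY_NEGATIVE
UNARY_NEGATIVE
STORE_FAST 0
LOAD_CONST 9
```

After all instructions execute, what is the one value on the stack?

9

LOAD_CONST 56   → 56
LOAD_CONST 2    → 56 2
POP_TOP         → 56
STORE_FAST 1    → (empty)
LOAD_FAST 1     → 56
DUP_TOP         → 56 56
STORE_FAST 1    → 56
UNARY_NEGATIVE  → -56
LOAD_FAST 1     → -56 56
BINARY_MULTIPLY → -3136
POP_TOP         → (empty)
LOAD_FAST 1     → 56
LOAD_CONST 37   → 56 37
BINARY_SUBTRACT → 19
UNARY_NEGATIVE  → -19
UNARY_NEGATIVE  → 19
STORE_FAST 0    → (empty)
LOAD_CONST 9    → 9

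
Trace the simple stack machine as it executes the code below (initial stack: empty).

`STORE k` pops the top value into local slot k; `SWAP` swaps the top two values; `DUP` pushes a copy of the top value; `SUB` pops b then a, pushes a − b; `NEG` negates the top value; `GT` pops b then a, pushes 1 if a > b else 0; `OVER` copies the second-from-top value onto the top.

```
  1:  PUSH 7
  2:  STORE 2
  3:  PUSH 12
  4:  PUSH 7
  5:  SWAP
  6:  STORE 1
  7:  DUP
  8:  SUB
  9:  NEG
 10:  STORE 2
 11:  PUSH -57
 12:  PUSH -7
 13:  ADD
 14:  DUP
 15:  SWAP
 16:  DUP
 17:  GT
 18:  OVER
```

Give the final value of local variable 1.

PUSH 7   → [7]
STORE 2  → []
PUSH 12  → [12]
PUSH 7   → [12, 7]
SWAP     → [7, 12]
STORE 1  → [7]
DUP      → [7, 7]
SUB      → [0]
NEG      → [0]
STORE 2  → []
PUSH -57 → [-57]
PUSH -7  → [-57, -7]
ADD      → [-64]
DUP      → [-64, -64]
SWAP     → [-64, -64]
DUP      → [-64, -64, -64]
GT       → [-64, 0]
OVER     → [-64, 0, -64]

12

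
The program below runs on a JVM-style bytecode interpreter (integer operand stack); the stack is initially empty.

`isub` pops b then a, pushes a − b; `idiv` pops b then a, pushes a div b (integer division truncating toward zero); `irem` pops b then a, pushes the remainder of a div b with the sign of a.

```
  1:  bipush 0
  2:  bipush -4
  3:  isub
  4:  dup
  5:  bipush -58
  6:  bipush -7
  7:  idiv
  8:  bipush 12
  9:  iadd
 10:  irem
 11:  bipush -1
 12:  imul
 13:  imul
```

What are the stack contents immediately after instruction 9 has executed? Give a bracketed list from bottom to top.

[4, 4, 20]

bipush 0   -> 0
bipush -4  -> 0 -4
isub       -> 4
dup        -> 4 4
bipush -58 -> 4 4 -58
bipush -7  -> 4 4 -58 -7
idiv       -> 4 4 8
bipush 12  -> 4 4 8 12
iadd       -> 4 4 20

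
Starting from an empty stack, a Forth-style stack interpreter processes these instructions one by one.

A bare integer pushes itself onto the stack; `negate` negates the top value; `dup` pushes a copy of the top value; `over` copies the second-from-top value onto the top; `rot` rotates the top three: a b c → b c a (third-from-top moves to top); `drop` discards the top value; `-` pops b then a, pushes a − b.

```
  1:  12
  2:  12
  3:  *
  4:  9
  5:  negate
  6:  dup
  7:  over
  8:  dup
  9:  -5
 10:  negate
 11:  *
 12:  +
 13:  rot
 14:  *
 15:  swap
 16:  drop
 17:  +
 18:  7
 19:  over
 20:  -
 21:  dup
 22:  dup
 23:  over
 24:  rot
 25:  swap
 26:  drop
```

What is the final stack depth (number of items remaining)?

4

12     -> [12]
12     -> [12, 12]
*      -> [144]
9      -> [144, 9]
negate -> [144, -9]
dup    -> [144, -9, -9]
over   -> [144, -9, -9, -9]
dup    -> [144, -9, -9, -9, -9]
-5     -> [144, -9, -9, -9, -9, -5]
negate -> [144, -9, -9, -9, -9, 5]
*      -> [144, -9, -9, -9, -45]
+      -> [144, -9, -9, -54]
rot    -> [144, -9, -54, -9]
*      -> [144, -9, 486]
swap   -> [144, 486, -9]
drop   -> [144, 486]
+      -> [630]
7      -> [630, 7]
over   -> [630, 7, 630]
-      -> [630, -623]
dup    -> [630, -623, -623]
dup    -> [630, -623, -623, -623]
over   -> [630, -623, -623, -623, -623]
rot    -> [630, -623, -623, -623, -623]
swap   -> [630, -623, -623, -623, -623]
drop   -> [630, -623, -623, -623]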